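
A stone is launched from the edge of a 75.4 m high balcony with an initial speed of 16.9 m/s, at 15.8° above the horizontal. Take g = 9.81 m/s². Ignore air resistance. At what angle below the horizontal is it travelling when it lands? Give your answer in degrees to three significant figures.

vₓ = 16.90 cos 15.8° = 16.26 m/s; v_y0 = 16.90 sin 15.8° = 4.602 m/s.
With up positive and y = 0 at the ground: y(t) = 75.4 + (4.602) t − 4.905 t². Setting y = 0 and taking the positive root: t = [4.602 + √(4.602² + 2·9.81·75.4)] / 9.81 = (4.602 + 38.74) / 9.81 = 4.418 s.
At impact: v_y = v_y0 − g t = −38.74 m/s; vₓ = 16.26 m/s.
Angle below horizontal: arctan(|v_y|/vₓ) = arctan(38.74/16.26) = 67.23°.

67.2°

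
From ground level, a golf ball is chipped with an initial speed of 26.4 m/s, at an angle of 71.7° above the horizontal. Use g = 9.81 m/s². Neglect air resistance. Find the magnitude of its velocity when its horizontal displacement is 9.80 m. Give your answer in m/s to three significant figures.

15.8 m/s

Horizontal component vₓ = 26.40 cos 71.7° = 8.289 m/s; vertical v_y0 = 26.40 sin 71.7° = 25.06 m/s.
x = vₓ t ⇒ t = 9.80/8.289 = 1.182 s.
Vertical velocity there: v_y = v_y0 − g t = 25.06 − 9.81 × 1.182 = 13.47 m/s.
Speed: √(vₓ² + v_y²) = √(8.289² + 13.47²) = 15.81 m/s.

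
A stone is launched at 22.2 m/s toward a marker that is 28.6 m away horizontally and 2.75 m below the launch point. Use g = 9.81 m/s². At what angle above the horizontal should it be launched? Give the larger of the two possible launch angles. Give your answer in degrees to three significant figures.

Trajectory: y = x tanθ − g x² (1 + tan²θ)/(2v₀²). With x = 28.6, y = −2.75, v₀ = 22.2, g = 9.81:
8.141 tan²θ − 28.6 tanθ + (5.391) = 0.
tanθ = [28.6 ± √(28.6² − 4 × 8.141 × (5.391))] / (2 × 8.141) = (28.6 ± 25.35) / 16.28, giving tanθ = 0.1999 or 3.313.
θ = 11.30° or 73.21°; the larger is 73.21°.

73.2°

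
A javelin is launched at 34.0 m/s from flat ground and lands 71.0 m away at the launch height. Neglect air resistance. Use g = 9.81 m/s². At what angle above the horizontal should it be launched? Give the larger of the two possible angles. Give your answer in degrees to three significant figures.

71.5°

From R = (v₀²/g) sin 2θ: sin 2θ = 9.81 × 71.0 / 1156.0 = 0.6025.
2θ = 37.05° or 180° − 37.05° = 142.9°, so θ = 18.53° or 71.47°.
The larger angle is 71.47°.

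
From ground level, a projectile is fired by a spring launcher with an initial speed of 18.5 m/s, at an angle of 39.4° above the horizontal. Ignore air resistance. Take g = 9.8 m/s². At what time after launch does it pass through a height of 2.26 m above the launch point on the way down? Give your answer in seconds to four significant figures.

2.185 s

vₓ = 18.50 cos 39.4° = 14.30 m/s; v_y0 = 18.50 sin 39.4° = 11.74 m/s.
Require v_y0 t − ½ g t² = 2.26, i.e. 4.900 t² − 11.74 t + 2.26 = 0.
Quadratic formula: t = (11.74 ± √93.591) / 9.80 = (11.74 ± 9.674) / 9.80 → t = 0.2110 s or 2.185 s.
The descending-branch root is 2.185 s.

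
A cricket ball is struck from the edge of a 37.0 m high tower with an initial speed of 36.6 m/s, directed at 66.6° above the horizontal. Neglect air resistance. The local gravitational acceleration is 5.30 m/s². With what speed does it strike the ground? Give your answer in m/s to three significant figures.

Resolve: vₓ = 36.60 cos 66.6° = 14.54 m/s and v_y0 = 36.60 sin 66.6° = 33.59 m/s.
The projectile lands when y = 37.0 + (33.59) t − ½·5.30·t² = 0. Positive root: t = (33.59 + √(33.59² + 2·5.30·37.0)) / 5.30 = (33.59 + 38.99) / 5.30 = 13.69 s.
Vertical velocity at impact: v_y = v_y0 − g t = 33.59 − 5.30 × 13.69 = −38.99 m/s.
Speed: |v| = √(vₓ² + v_y²) = √(14.54² + 38.99²) = 41.61 m/s.

41.6 m/s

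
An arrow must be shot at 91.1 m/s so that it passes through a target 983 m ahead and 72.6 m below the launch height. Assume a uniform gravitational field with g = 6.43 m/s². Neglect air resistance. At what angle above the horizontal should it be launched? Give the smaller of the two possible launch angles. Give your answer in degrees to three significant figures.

19.5°

Trajectory: y = x tanθ − g x² (1 + tan²θ)/(2v₀²). With x = 983, y = −72.6, v₀ = 91.1, g = 6.43:
374.3 tan²θ − 983 tanθ + (301.7) = 0.
tanθ = [983 ± √(983² − 4 × 374.3 × (301.7))] / (2 × 374.3) = (983 ± 717.3) / 748.7, giving tanθ = 0.3549 or 2.271.
θ = 19.54° or 66.24°; the smaller is 19.54°.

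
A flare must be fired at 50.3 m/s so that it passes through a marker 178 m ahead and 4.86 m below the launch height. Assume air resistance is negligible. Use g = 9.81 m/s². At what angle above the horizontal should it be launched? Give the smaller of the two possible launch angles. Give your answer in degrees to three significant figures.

Trajectory: y = x tanθ − g x² (1 + tan²θ)/(2v₀²). With x = 178, y = −4.86, v₀ = 50.3, g = 9.81:
61.42 tan²θ − 178 tanθ + (56.56) = 0.
tanθ = [178 ± √(178² − 4 × 61.42 × (56.56))] / (2 × 61.42) = (178 ± 133.4) / 122.8, giving tanθ = 0.3633 or 2.535.
θ = 19.97° or 68.47°; the smaller is 19.97°.

20.0°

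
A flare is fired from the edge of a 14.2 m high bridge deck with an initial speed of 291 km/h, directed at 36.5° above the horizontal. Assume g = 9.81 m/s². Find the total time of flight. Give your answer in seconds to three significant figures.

Convert: 291 km/h = 291/3.6 = 80.83 m/s.
Resolve: vₓ = 80.83 cos 36.5° = 64.98 m/s and v_y0 = 80.83 sin 36.5° = 48.08 m/s.
The projectile lands when y = 14.2 + (48.08) t − ½·9.81·t² = 0. Positive root: t = (48.08 + √(48.08² + 2·9.81·14.2)) / 9.81 = (48.08 + 50.90) / 9.81 = 10.09 s.

10.1 s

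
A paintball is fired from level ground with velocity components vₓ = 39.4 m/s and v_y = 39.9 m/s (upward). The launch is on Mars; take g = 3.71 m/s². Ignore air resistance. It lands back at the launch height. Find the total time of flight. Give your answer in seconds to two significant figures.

Landing at launch height ⇒ T = 2 v_y0 / g = 2 × 39.90 / 3.71 = 21.51 s.

22 s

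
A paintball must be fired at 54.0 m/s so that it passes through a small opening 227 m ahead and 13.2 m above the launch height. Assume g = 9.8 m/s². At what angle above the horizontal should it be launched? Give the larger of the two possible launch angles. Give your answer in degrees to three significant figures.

64.1°

Trajectory: y = x tanθ − g x² (1 + tan²θ)/(2v₀²). With x = 227, y = 13.2, v₀ = 54.0, g = 9.80:
86.59 tan²θ − 227 tanθ + (99.79) = 0.
tanθ = [227 ± √(227² − 4 × 86.59 × (99.79))] / (2 × 86.59) = (227 ± 130.3) / 173.2, giving tanθ = 0.5586 or 2.063.
θ = 29.19° or 64.14°; the larger is 64.14°.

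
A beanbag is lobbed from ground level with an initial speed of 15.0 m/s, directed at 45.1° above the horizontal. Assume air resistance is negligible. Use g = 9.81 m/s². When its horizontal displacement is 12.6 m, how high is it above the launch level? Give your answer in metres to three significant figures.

Resolve: vₓ = 15.00 cos 45.1° = 10.59 m/s and v_y0 = 15.00 sin 45.1° = 10.63 m/s.
At x = 12.6 m, t = x/vₓ = 12.6/10.59 = 1.190 s.
Height: y = v_y0 t − ½ g t² = 10.63 × 1.190 − 4.905 × 1.190² = 12.64 − 6.946 = 5.698 m.

5.70 m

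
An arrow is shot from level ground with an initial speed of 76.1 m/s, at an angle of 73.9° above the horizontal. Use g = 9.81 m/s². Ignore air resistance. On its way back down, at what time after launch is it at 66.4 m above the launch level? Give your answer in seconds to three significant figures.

Components: vₓ = 76.10 cos 73.9° = 21.10 m/s, v_y0 = 76.10 sin 73.9° = 73.12 m/s.
Require v_y0 t − ½ g t² = 66.4, i.e. 4.905 t² − 73.12 t + 66.4 = 0.
t = [73.12 ± √(73.12² − 2·9.81·66.4)] / 9.81 = (73.12 ± 63.59) / 9.81, so t = 0.9715 s or t = 13.93 s.
The descending-branch root is 13.93 s.

13.9 s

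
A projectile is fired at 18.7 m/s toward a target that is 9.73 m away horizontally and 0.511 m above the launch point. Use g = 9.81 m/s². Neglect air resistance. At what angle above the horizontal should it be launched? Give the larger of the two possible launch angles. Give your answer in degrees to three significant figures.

82.0°

Trajectory: y = x tanθ − g x² (1 + tan²θ)/(2v₀²). With x = 9.73, y = 0.511, v₀ = 18.7, g = 9.81:
1.328 tan²θ − 9.73 tanθ + (1.839) = 0.
tanθ = [9.73 ± √(9.73² − 4 × 1.328 × (1.839))] / (2 × 1.328) = (9.73 ± 9.214) / 2.656, giving tanθ = 0.1941 or 7.133.
θ = 10.99° or 82.02°; the larger is 82.02°.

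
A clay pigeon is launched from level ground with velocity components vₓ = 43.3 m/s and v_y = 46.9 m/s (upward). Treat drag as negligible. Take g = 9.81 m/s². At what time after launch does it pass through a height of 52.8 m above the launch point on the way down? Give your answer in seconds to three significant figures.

Height y(t) = 46.90 t − 4.905 t² = 52.8 gives 4.905 t² − 46.90 t + 52.8 = 0.
Quadratic formula: t = (46.90 ± √1163.7) / 9.81 = (46.90 ± 34.11) / 9.81 → t = 1.303 s or 8.258 s.
The descending-branch root is 8.258 s.

8.26 s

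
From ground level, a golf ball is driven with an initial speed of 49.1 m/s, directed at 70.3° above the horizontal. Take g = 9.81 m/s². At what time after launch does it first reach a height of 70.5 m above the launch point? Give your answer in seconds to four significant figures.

1.914 s

Horizontal component vₓ = 49.10 cos 70.3° = 16.55 m/s; vertical v_y0 = 49.10 sin 70.3° = 46.23 m/s.
Set y = v_y0 t − ½ g t² = 70.5: 4.905 t² − 46.23 t + 70.5 = 0.
Quadratic formula: t = (46.23 ± √753.65) / 9.81 = (46.23 ± 27.45) / 9.81 → t = 1.914 s or 7.511 s.
The first (ascending) time is 1.914 s.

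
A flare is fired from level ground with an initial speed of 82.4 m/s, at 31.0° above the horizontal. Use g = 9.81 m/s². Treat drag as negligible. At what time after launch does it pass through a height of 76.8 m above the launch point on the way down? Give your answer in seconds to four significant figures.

Horizontal component vₓ = 82.40 cos 31.0° = 70.63 m/s; vertical v_y0 = 82.40 sin 31.0° = 42.44 m/s.
Set y = v_y0 t − ½ g t² = 76.8: 4.905 t² − 42.44 t + 76.8 = 0.
Quadratic formula: t = (42.44 ± √294.26) / 9.81 = (42.44 ± 17.15) / 9.81 → t = 2.577 s or 6.075 s.
The descending-branch root is 6.075 s.

6.075 s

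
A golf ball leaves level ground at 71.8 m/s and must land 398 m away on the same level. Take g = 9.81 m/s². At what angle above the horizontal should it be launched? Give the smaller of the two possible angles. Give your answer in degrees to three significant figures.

R = v₀² sin 2θ / g gives sin 2θ = gR/v₀² = 9.81·398/71.8² = 0.7574.
2θ = 49.23° or 180° − 49.23° = 130.8°, so θ = 24.62° or 65.38°.
The smaller angle is 24.62°.

24.6°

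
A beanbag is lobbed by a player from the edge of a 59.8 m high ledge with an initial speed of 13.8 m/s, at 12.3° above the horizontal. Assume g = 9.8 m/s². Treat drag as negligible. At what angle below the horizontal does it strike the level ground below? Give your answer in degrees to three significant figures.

Resolve: vₓ = 13.80 cos 12.3° = 13.48 m/s and v_y0 = 13.80 sin 12.3° = 2.940 m/s.
With up positive and y = 0 at the ground: y(t) = 59.8 + (2.940) t − 4.900 t². Setting y = 0 and taking the positive root: t = [2.940 + √(2.940² + 2·9.80·59.8)] / 9.80 = (2.940 + 34.36) / 9.80 = 3.806 s.
At impact: v_y = v_y0 − g t = −34.36 m/s; vₓ = 13.48 m/s.
Angle below horizontal: arctan(|v_y|/vₓ) = arctan(34.36/13.48) = 68.58°.

68.6°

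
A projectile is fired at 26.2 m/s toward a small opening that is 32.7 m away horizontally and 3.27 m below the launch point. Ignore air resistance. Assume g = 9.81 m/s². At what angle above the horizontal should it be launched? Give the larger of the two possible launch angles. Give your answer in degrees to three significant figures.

Trajectory: y = x tanθ − g x² (1 + tan²θ)/(2v₀²). With x = 32.7, y = −3.27, v₀ = 26.2, g = 9.81:
7.641 tan²θ − 32.7 tanθ + (4.371) = 0.
tanθ = [32.7 ± √(32.7² − 4 × 7.641 × (4.371))] / (2 × 7.641) = (32.7 ± 30.59) / 15.28, giving tanθ = 0.1381 or 4.142.
θ = 7.864° or 76.43°; the larger is 76.43°.

76.4°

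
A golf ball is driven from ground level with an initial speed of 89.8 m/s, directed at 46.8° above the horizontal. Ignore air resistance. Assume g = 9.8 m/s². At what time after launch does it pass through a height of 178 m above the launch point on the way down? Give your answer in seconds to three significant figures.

Resolve: vₓ = 89.80 cos 46.8° = 61.47 m/s and v_y0 = 89.80 sin 46.8° = 65.46 m/s.
Set y = v_y0 t − ½ g t² = 178: 4.900 t² − 65.46 t + 178 = 0.
t = [65.46 ± √(65.46² − 2·9.80·178)] / 9.80 = (65.46 ± 28.22) / 9.80, so t = 3.800 s or t = 9.559 s.
The descending-branch root is 9.559 s.

9.56 s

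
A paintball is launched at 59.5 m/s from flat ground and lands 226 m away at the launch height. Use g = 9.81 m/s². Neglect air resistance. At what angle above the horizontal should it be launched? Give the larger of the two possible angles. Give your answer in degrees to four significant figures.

From R = (v₀²/g) sin 2θ: sin 2θ = 9.81 × 226 / 3540.2 = 0.6262.
2θ = 38.77° or 180° − 38.77° = 141.2°, so θ = 19.39° or 70.61°.
The larger angle is 70.61°.

70.61°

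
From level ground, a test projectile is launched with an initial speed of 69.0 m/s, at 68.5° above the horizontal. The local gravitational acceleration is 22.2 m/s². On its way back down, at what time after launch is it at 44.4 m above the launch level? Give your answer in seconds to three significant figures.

Components: vₓ = 69.00 cos 68.5° = 25.29 m/s, v_y0 = 69.00 sin 68.5° = 64.20 m/s.
Require v_y0 t − ½ g t² = 44.4, i.e. 11.10 t² − 64.20 t + 44.4 = 0.
Quadratic formula: t = (64.20 ± √2150.1) / 22.2 = (64.20 ± 46.37) / 22.2 → t = 0.8031 s or 4.981 s.
The descending-branch root is 4.981 s.

4.98 s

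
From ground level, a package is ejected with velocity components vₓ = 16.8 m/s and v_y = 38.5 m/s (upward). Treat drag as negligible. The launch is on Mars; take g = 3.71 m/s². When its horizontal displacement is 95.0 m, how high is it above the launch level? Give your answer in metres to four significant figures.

x = vₓ t ⇒ t = 95.0/16.80 = 5.655 s.
Height: y = v_y0 t − ½ g t² = 38.50 × 5.655 − 1.855 × 5.655² = 217.7 − 59.32 = 158.4 m.

158.4 m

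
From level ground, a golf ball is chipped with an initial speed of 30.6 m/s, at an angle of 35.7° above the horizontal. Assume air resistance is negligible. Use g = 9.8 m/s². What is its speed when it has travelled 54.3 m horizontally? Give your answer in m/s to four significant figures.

Components: vₓ = 30.60 cos 35.7° = 24.85 m/s, v_y0 = 30.60 sin 35.7° = 17.86 m/s.
At x = 54.3 m, t = x/vₓ = 54.3/24.85 = 2.185 s.
Vertical velocity there: v_y = v_y0 − g t = 17.86 − 9.80 × 2.185 = −3.558 m/s.
Speed: √(vₓ² + v_y²) = √(24.85² + 3.558²) = 25.10 m/s.

25.10 m/s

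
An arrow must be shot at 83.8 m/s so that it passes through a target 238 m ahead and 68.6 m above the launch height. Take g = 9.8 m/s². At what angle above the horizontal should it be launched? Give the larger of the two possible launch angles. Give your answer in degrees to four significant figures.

Trajectory: y = x tanθ − g x² (1 + tan²θ)/(2v₀²). With x = 238, y = 68.6, v₀ = 83.8, g = 9.80:
39.52 tan²θ − 238 tanθ + (108.1) = 0.
tanθ = [238 ± √(238² − 4 × 39.52 × (108.1))] / (2 × 39.52) = (238 ± 198.9) / 79.05, giving tanθ = 0.4950 or 5.527.
θ = 26.34° or 79.74°; the larger is 79.74°.

79.74°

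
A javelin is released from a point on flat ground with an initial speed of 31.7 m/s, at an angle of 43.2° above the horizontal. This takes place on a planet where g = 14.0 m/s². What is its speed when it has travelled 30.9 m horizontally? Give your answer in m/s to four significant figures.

Horizontal component vₓ = 31.70 cos 43.2° = 23.11 m/s; vertical v_y0 = 31.70 sin 43.2° = 21.70 m/s.
Time to reach x = 30.9 m: t = x/vₓ = 30.9/23.11 = 1.337 s.
Vertical velocity there: v_y = v_y0 − g t = 21.70 − 14.0 × 1.337 = 2.980 m/s.
Speed: √(vₓ² + v_y²) = √(23.11² + 2.980²) = 23.30 m/s.

23.30 m/s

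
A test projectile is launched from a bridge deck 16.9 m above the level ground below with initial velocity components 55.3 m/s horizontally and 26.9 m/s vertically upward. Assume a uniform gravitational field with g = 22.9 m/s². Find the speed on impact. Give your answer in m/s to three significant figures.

67.5 m/s

Vertical motion (up positive, ground at y = 0): 11.45 t² − (26.90) t − 16.9 = 0, so t = (26.90 + √(26.90² + 2·22.9·16.9)) / 22.9 = (26.90 + 38.70) / 22.9 = 2.865 s.
Vertical velocity at impact: v_y = v_y0 − g t = 26.90 − 22.9 × 2.865 = −38.70 m/s.
Speed: |v| = √(vₓ² + v_y²) = √(55.30² + 38.70²) = 67.50 m/s.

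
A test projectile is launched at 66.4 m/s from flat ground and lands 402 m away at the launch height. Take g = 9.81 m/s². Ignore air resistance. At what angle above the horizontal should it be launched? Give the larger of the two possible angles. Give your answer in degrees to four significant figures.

58.28°

From R = (v₀²/g) sin 2θ: sin 2θ = 9.81 × 402 / 4409.0 = 0.8945.
2θ = 63.44° or 180° − 63.44° = 116.6°, so θ = 31.72° or 58.28°.
The larger angle is 58.28°.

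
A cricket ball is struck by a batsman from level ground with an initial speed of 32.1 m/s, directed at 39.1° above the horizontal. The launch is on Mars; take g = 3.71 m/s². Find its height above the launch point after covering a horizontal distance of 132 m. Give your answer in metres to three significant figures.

55.2 m

Components: vₓ = 32.10 cos 39.1° = 24.91 m/s, v_y0 = 32.10 sin 39.1° = 20.24 m/s.
At x = 132 m, t = x/vₓ = 132/24.91 = 5.299 s.
Height: y = v_y0 t − ½ g t² = 20.24 × 5.299 − 1.855 × 5.299² = 107.3 − 52.08 = 55.19 m.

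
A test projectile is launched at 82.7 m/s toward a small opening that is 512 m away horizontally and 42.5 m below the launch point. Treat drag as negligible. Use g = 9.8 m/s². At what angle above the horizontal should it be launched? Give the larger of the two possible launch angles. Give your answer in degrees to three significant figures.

Trajectory: y = x tanθ − g x² (1 + tan²θ)/(2v₀²). With x = 512, y = −42.5, v₀ = 82.7, g = 9.80:
187.8 tan²θ − 512 tanθ + (145.3) = 0.
tanθ = [512 ± √(512² − 4 × 187.8 × (145.3))] / (2 × 187.8) = (512 ± 391.1) / 375.6, giving tanθ = 0.3218 or 2.404.
θ = 17.84° or 67.42°; the larger is 67.42°.

67.4°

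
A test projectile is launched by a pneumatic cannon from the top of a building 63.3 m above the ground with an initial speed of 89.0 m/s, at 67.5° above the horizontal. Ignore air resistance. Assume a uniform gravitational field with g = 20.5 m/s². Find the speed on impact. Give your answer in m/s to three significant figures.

103 m/s

Resolve: vₓ = 89.00 cos 67.5° = 34.06 m/s and v_y0 = 89.00 sin 67.5° = 82.23 m/s.
The projectile lands when y = 63.3 + (82.23) t − ½·20.5·t² = 0. Positive root: t = (82.23 + √(82.23² + 2·20.5·63.3)) / 20.5 = (82.23 + 96.73) / 20.5 = 8.729 s.
Vertical velocity at impact: v_y = v_y0 − g t = 82.23 − 20.5 × 8.729 = −96.73 m/s.
Speed: |v| = √(vₓ² + v_y²) = √(34.06² + 96.73²) = 102.5 m/s.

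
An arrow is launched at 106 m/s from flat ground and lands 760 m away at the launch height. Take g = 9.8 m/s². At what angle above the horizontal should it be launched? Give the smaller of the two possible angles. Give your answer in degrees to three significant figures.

20.8°

From R = (v₀²/g) sin 2θ: sin 2θ = 9.80 × 760 / 11236 = 0.6629.
2θ = 41.52° or 180° − 41.52° = 138.5°, so θ = 20.76° or 69.24°.
The smaller angle is 20.76°.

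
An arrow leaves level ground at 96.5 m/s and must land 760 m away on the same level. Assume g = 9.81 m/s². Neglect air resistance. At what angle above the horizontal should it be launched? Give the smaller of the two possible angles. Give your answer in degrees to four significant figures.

R = v₀² sin 2θ / g gives sin 2θ = gR/v₀² = 9.81·760/96.5² = 0.8006.
2θ = 53.19° or 180° − 53.19° = 126.8°, so θ = 26.59° or 63.41°.
The smaller angle is 26.59°.

26.59°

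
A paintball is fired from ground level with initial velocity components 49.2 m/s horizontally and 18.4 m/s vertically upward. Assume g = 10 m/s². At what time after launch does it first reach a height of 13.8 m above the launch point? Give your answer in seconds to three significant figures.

Height y(t) = 18.40 t − 5.000 t² = 13.8 gives 5.000 t² − 18.40 t + 13.8 = 0.
t = [18.40 ± √(18.40² − 2·10.0·13.8)] / 10.0 = (18.40 ± 7.909) / 10.0, so t = 1.049 s or t = 2.631 s.
The first (ascending) time is 1.049 s.

1.05 s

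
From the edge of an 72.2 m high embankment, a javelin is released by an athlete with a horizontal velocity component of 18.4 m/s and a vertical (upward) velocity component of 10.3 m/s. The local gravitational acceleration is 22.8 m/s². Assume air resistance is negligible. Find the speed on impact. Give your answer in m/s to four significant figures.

61.13 m/s

The projectile lands when y = 72.2 + (10.30) t − ½·22.8·t² = 0. Positive root: t = (10.30 + √(10.30² + 2·22.8·72.2)) / 22.8 = (10.30 + 58.30) / 22.8 = 3.009 s.
Vertical velocity at impact: v_y = v_y0 − g t = 10.30 − 22.8 × 3.009 = −58.30 m/s.
Speed: |v| = √(vₓ² + v_y²) = √(18.40² + 58.30²) = 61.13 m/s.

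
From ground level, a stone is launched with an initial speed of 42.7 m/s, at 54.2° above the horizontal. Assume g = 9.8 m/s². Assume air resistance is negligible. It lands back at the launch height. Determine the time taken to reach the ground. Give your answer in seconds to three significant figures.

Horizontal component vₓ = 42.70 cos 54.2° = 24.98 m/s; vertical v_y0 = 42.70 sin 54.2° = 34.63 m/s.
It returns to y = 0 when t = 2 v_y0 / g = 2(34.63)/9.80 = 7.068 s.

7.07 s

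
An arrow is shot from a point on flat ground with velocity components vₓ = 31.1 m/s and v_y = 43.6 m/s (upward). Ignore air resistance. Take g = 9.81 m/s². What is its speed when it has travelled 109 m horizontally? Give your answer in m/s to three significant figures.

At x = 109 m, t = x/vₓ = 109/31.10 = 3.505 s.
Vertical velocity there: v_y = v_y0 − g t = 43.60 − 9.81 × 3.505 = 9.218 m/s.
Speed: √(vₓ² + v_y²) = √(31.10² + 9.218²) = 32.44 m/s.

32.4 m/s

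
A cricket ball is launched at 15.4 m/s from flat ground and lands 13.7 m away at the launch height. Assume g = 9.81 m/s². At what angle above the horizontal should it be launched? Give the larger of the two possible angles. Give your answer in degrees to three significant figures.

72.7°

R = v₀² sin 2θ / g gives sin 2θ = gR/v₀² = 9.81·13.7/15.4² = 0.5667.
2θ = 34.52° or 180° − 34.52° = 145.5°, so θ = 17.26° or 72.74°.
The larger angle is 72.74°.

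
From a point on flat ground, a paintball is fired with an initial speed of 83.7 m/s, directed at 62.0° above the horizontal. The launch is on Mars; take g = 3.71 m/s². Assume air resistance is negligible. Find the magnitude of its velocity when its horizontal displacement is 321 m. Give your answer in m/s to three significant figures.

58.7 m/s

Horizontal component vₓ = 83.70 cos 62.0° = 39.29 m/s; vertical v_y0 = 83.70 sin 62.0° = 73.90 m/s.
At x = 321 m, t = x/vₓ = 321/39.29 = 8.169 s.
Vertical velocity there: v_y = v_y0 − g t = 73.90 − 3.71 × 8.169 = 43.60 m/s.
Speed: √(vₓ² + v_y²) = √(39.29² + 43.60²) = 58.69 m/s.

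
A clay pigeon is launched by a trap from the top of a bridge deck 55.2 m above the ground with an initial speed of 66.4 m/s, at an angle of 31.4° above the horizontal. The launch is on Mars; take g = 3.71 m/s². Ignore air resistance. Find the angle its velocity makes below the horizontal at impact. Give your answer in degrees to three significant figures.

Horizontal component vₓ = 66.40 cos 31.4° = 56.68 m/s; vertical v_y0 = 66.40 sin 31.4° = 34.60 m/s.
The projectile lands when y = 55.2 + (34.60) t − ½·3.71·t² = 0. Positive root: t = (34.60 + √(34.60² + 2·3.71·55.2)) / 3.71 = (34.60 + 40.08) / 3.71 = 20.13 s.
At impact: v_y = v_y0 − g t = −40.08 m/s; vₓ = 56.68 m/s.
Angle below horizontal: arctan(|v_y|/vₓ) = arctan(40.08/56.68) = 35.27°.

35.3°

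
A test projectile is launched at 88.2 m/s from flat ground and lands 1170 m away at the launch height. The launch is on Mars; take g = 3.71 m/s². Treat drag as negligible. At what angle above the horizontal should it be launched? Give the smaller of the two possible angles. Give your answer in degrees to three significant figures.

R = v₀² sin 2θ / g gives sin 2θ = gR/v₀² = 3.71·1170/88.2² = 0.5580.
2θ = 33.92° or 180° − 33.92° = 146.1°, so θ = 16.96° or 73.04°.
The smaller angle is 16.96°.

17.0°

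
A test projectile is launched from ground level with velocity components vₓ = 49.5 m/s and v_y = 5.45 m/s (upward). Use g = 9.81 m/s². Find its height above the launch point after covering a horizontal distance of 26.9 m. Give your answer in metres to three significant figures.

At x = 26.9 m, t = x/vₓ = 26.9/49.50 = 0.5434 s.
Height: y = v_y0 t − ½ g t² = 5.450 × 0.5434 − 4.905 × 0.5434² = 2.962 − 1.449 = 1.513 m.

1.51 m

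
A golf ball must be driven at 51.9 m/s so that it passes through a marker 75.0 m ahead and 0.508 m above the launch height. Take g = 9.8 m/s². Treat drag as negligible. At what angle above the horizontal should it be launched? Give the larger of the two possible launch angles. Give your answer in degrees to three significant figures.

82.1°

Trajectory: y = x tanθ − g x² (1 + tan²θ)/(2v₀²). With x = 75.0, y = 0.508, v₀ = 51.9, g = 9.80:
10.23 tan²θ − 75.0 tanθ + (10.74) = 0.
tanθ = [75.0 ± √(75.0² − 4 × 10.23 × (10.74))] / (2 × 10.23) = (75.0 ± 72.01) / 20.47, giving tanθ = 0.1461 or 7.183.
θ = 8.313° or 82.07°; the larger is 82.07°.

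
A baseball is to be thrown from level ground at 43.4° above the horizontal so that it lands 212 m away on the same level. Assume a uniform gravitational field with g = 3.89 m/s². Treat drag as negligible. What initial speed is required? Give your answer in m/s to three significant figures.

From R = (v₀² / g) sin 2θ: v₀ = √(gR / sin 2θ).
v₀ = √(3.89 × 212 / sin 86.80°) = √(824.7 / 0.9984) = √825.97 = 28.74 m/s.

28.7 m/s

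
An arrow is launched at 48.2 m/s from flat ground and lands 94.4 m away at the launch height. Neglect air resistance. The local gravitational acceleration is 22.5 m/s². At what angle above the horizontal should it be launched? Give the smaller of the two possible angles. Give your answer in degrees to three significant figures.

33.0°

R = v₀² sin 2θ / g gives sin 2θ = gR/v₀² = 22.5·94.4/48.2² = 0.9142.
2θ = 66.10° or 180° − 66.10° = 113.9°, so θ = 33.05° or 56.95°.
The smaller angle is 33.05°.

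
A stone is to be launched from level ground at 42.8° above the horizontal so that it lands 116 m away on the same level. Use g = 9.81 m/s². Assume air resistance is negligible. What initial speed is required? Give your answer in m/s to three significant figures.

From R = (v₀² / g) sin 2θ: v₀ = √(gR / sin 2θ).
v₀ = √(9.81 × 116 / sin 85.60°) = √(1138 / 0.9971) = √1141.3 = 33.78 m/s.

33.8 m/s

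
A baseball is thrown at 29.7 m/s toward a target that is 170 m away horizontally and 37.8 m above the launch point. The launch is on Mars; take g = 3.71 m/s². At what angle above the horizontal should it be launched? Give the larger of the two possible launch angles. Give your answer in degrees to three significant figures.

63.2°

Trajectory: y = x tanθ − g x² (1 + tan²θ)/(2v₀²). With x = 170, y = 37.8, v₀ = 29.7, g = 3.71:
60.78 tan²θ − 170 tanθ + (98.58) = 0.
tanθ = [170 ± √(170² − 4 × 60.78 × (98.58))] / (2 × 60.78) = (170 ± 70.26) / 121.6, giving tanθ = 0.8206 or 1.977.
θ = 39.37° or 63.16°; the larger is 63.16°.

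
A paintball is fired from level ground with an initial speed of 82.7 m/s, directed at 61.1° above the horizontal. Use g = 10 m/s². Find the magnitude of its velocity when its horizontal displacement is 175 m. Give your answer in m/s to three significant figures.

Resolve: vₓ = 82.70 cos 61.1° = 39.97 m/s and v_y0 = 82.70 sin 61.1° = 72.40 m/s.
x = vₓ t ⇒ t = 175/39.97 = 4.379 s.
Vertical velocity there: v_y = v_y0 − g t = 72.40 − 10.0 × 4.379 = 28.62 m/s.
Speed: √(vₓ² + v_y²) = √(39.97² + 28.62²) = 49.16 m/s.

49.2 m/s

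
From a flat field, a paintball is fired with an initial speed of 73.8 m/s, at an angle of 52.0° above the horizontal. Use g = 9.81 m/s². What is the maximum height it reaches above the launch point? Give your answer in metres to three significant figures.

Resolve: vₓ = 73.80 cos 52.0° = 45.44 m/s and v_y0 = 73.80 sin 52.0° = 58.16 m/s.
At the apex v_y = 0, so H = v_y0²/(2g) = 58.16²/19.62 = 172.4 m.

172 m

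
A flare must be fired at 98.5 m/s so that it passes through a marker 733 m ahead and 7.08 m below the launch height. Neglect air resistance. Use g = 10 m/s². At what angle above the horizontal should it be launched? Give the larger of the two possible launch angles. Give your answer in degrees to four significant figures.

Trajectory: y = x tanθ − g x² (1 + tan²θ)/(2v₀²). With x = 733, y = −7.08, v₀ = 98.5, g = 10.0:
276.9 tan²θ − 733 tanθ + (269.8) = 0.
tanθ = [733 ± √(733² − 4 × 276.9 × (269.8))] / (2 × 276.9) = (733 ± 488.3) / 553.8, giving tanθ = 0.4418 or 2.205.
θ = 23.84° or 65.61°; the larger is 65.61°.

65.61°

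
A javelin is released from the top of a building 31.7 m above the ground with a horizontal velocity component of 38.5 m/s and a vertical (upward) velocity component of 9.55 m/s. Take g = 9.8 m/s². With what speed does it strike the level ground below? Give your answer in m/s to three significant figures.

46.8 m/s

Vertical motion (up positive, ground at y = 0): 4.900 t² − (9.550) t − 31.7 = 0, so t = (9.550 + √(9.550² + 2·9.80·31.7)) / 9.80 = (9.550 + 26.69) / 9.80 = 3.698 s.
Vertical velocity at impact: v_y = v_y0 − g t = 9.550 − 9.80 × 3.698 = −26.69 m/s.
Speed: |v| = √(vₓ² + v_y²) = √(38.50² + 26.69²) = 46.85 m/s.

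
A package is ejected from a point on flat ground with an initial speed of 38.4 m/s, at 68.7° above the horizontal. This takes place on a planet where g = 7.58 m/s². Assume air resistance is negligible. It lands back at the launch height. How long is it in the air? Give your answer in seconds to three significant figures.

9.44 s

Components: vₓ = 38.40 cos 68.7° = 13.95 m/s, v_y0 = 38.40 sin 68.7° = 35.78 m/s.
Landing at launch height ⇒ T = 2 v_y0 / g = 2 × 35.78 / 7.58 = 9.440 s.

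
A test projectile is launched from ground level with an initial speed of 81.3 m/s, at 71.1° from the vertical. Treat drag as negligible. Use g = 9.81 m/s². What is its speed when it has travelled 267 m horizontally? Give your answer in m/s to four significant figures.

Horizontal component vₓ = 81.30 sin 71.1° = 76.92 m/s; vertical v_y0 = 81.30 cos 71.1° = 26.33 m/s.
x = vₓ t ⇒ t = 267/76.92 = 3.471 s.
Vertical velocity there: v_y = v_y0 − g t = 26.33 − 9.81 × 3.471 = −7.719 m/s.
Speed: √(vₓ² + v_y²) = √(76.92² + 7.719²) = 77.30 m/s.

77.30 m/s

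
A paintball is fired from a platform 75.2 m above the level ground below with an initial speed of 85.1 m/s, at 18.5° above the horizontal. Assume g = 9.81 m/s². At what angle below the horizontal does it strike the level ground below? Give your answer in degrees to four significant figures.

vₓ = 85.10 cos 18.5° = 80.70 m/s; v_y0 = 85.10 sin 18.5° = 27.00 m/s.
With up positive and y = 0 at the ground: y(t) = 75.2 + (27.00) t − 4.905 t². Setting y = 0 and taking the positive root: t = [27.00 + √(27.00² + 2·9.81·75.2)] / 9.81 = (27.00 + 46.95) / 9.81 = 7.539 s.
At impact: v_y = v_y0 − g t = −46.95 m/s; vₓ = 80.70 m/s.
Angle below horizontal: arctan(|v_y|/vₓ) = arctan(46.95/80.70) = 30.19°.

30.19°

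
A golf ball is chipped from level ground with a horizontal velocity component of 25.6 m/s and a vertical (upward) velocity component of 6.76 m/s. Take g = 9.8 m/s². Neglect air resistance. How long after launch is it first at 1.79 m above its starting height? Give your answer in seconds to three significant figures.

0.357 s

Height y(t) = 6.760 t − 4.900 t² = 1.79 gives 4.900 t² − 6.760 t + 1.79 = 0.
t = [6.760 ± √(6.760² − 2·9.80·1.79)] / 9.80 = (6.760 ± 3.258) / 9.80, so t = 0.3574 s or t = 1.022 s.
The first (ascending) time is 0.3574 s.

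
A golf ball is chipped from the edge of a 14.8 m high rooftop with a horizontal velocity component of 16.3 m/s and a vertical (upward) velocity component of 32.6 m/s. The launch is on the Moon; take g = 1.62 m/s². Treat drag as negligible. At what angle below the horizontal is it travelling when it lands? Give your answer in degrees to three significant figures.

With up positive and y = 0 at the ground: y(t) = 14.8 + (32.60) t − 0.8100 t². Setting y = 0 and taking the positive root: t = [32.60 + √(32.60² + 2·1.62·14.8)] / 1.62 = (32.60 + 33.33) / 1.62 = 40.70 s.
At impact: v_y = v_y0 − g t = −33.33 m/s; vₓ = 16.30 m/s.
Angle below horizontal: arctan(|v_y|/vₓ) = arctan(33.33/16.30) = 63.94°.

63.9°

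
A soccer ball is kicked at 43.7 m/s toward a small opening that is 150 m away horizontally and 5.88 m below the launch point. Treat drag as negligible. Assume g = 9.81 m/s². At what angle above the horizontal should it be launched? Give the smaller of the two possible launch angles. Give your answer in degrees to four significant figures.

Trajectory: y = x tanθ − g x² (1 + tan²θ)/(2v₀²). With x = 150, y = −5.88, v₀ = 43.7, g = 9.81:
57.79 tan²θ − 150 tanθ + (51.91) = 0.
tanθ = [150 ± √(150² − 4 × 57.79 × (51.91))] / (2 × 57.79) = (150 ± 102.5) / 115.6, giving tanθ = 0.4112 or 2.184.
θ = 22.35° or 65.40°; the smaller is 22.35°.

22.35°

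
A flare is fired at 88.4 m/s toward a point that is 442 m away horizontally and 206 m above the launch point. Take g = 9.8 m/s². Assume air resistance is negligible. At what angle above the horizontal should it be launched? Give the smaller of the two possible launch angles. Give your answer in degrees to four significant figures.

46.32°

Trajectory: y = x tanθ − g x² (1 + tan²θ)/(2v₀²). With x = 442, y = 206, v₀ = 88.4, g = 9.80:
122.5 tan²θ − 442 tanθ + (328.5) = 0.
tanθ = [442 ± √(442² − 4 × 122.5 × (328.5))] / (2 × 122.5) = (442 ± 185.5) / 245.0, giving tanθ = 1.047 or 2.561.
θ = 46.32° or 68.67°; the smaller is 46.32°.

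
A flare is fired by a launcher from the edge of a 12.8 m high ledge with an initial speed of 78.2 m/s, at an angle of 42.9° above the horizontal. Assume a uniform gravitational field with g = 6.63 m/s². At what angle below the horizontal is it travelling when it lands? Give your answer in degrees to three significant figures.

vₓ = 78.20 cos 42.9° = 57.28 m/s; v_y0 = 78.20 sin 42.9° = 53.23 m/s.
Vertical motion (up positive, ground at y = 0): 3.315 t² − (53.23) t − 12.8 = 0, so t = (53.23 + √(53.23² + 2·6.63·12.8)) / 6.63 = (53.23 + 54.80) / 6.63 = 16.29 s.
At impact: v_y = v_y0 − g t = −54.80 m/s; vₓ = 57.28 m/s.
Angle below horizontal: arctan(|v_y|/vₓ) = arctan(54.80/57.28) = 43.73°.

43.7°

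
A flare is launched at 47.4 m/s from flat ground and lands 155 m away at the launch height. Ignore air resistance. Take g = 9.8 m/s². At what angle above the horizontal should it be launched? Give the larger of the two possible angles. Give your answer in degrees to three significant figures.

68.7°

From R = (v₀²/g) sin 2θ: sin 2θ = 9.80 × 155 / 2246.8 = 0.6761.
2θ = 42.54° or 180° − 42.54° = 137.5°, so θ = 21.27° or 68.73°.
The larger angle is 68.73°.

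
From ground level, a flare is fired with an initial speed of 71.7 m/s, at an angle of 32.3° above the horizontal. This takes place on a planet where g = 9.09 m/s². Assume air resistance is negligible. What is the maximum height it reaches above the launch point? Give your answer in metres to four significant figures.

Horizontal component vₓ = 71.70 cos 32.3° = 60.61 m/s; vertical v_y0 = 71.70 sin 32.3° = 38.31 m/s.
Peak height H = v_y0² / (2g) = 1467.9 / 18.18 = 80.74 m.

80.74 m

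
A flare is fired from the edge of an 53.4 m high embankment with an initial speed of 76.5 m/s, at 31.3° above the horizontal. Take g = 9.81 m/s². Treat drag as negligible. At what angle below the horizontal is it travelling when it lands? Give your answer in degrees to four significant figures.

Resolve: vₓ = 76.50 cos 31.3° = 65.37 m/s and v_y0 = 76.50 sin 31.3° = 39.74 m/s.
Vertical motion (up positive, ground at y = 0): 4.905 t² − (39.74) t − 53.4 = 0, so t = (39.74 + √(39.74² + 2·9.81·53.4)) / 9.81 = (39.74 + 51.26) / 9.81 = 9.276 s.
At impact: v_y = v_y0 − g t = −51.26 m/s; vₓ = 65.37 m/s.
Angle below horizontal: arctan(|v_y|/vₓ) = arctan(51.26/65.37) = 38.10°.

38.10°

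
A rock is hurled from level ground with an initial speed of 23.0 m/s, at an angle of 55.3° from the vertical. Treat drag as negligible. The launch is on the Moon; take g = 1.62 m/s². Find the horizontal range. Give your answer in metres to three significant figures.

vₓ = 23.00 sin 55.3° = 18.91 m/s; v_y0 = 23.00 cos 55.3° = 13.09 m/s.
Time aloft: T = 2 v_y0 / g = 2 × 13.09 / 1.62 = 16.16 s.
Range: R = vₓ T = 18.91 × 16.16 = 305.7 m.

306 m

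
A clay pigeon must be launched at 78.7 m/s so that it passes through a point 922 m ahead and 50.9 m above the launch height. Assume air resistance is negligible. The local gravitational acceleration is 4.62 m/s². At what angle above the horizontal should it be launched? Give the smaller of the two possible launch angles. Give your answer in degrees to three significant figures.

25.5°

Trajectory: y = x tanθ − g x² (1 + tan²θ)/(2v₀²). With x = 922, y = 50.9, v₀ = 78.7, g = 4.62:
317.0 tan²θ − 922 tanθ + (367.9) = 0.
tanθ = [922 ± √(922² − 4 × 317.0 × (367.9))] / (2 × 317.0) = (922 ± 619.2) / 634.1, giving tanθ = 0.4775 or 2.431.
θ = 25.52° or 67.64°; the smaller is 25.52°.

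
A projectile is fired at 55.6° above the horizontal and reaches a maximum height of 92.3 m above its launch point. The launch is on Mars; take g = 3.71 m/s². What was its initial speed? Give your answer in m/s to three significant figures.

At the peak v_y = 0, so v_y0 = √(2gH) = √(2 × 3.71 × 92.3) = 26.17 m/s.
v_y0 = v₀ sin θ ⇒ v₀ = 26.17 / sin 55.6° = 31.72 m/s.

31.7 m/s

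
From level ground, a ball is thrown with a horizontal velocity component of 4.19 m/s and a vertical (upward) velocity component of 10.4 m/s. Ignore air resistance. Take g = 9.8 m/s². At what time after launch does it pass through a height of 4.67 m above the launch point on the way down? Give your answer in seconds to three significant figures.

1.48 s

Set y = v_y0 t − ½ g t² = 4.67: 4.900 t² − 10.40 t + 4.67 = 0.
Quadratic formula: t = (10.40 ± √16.628) / 9.80 = (10.40 ± 4.078) / 9.80 → t = 0.6451 s or 1.477 s.
The descending-branch root is 1.477 s.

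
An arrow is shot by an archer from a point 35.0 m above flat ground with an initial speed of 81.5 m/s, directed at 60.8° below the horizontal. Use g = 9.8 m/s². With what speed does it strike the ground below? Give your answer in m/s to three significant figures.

Resolve: vₓ = 81.50 cos 60.8° = 39.76 m/s and v_y0 = −71.14 m/s (downward).
The projectile lands when y = 35.0 + (−71.14) t − ½·9.80·t² = 0. Positive root: t = (−71.14 + √(71.14² + 2·9.80·35.0)) / 9.80 = (−71.14 + 75.81) / 9.80 = 0.4763 s.
Vertical velocity at impact: v_y = v_y0 − g t = −71.14 − 9.80 × 0.4763 = −75.81 m/s.
Speed: |v| = √(vₓ² + v_y²) = √(39.76² + 75.81²) = 85.61 m/s.

85.6 m/s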